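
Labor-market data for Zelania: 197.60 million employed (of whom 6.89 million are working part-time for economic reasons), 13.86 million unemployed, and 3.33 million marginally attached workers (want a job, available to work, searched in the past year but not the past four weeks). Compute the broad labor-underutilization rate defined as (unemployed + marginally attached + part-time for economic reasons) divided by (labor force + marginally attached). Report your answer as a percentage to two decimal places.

Broad underutilization rate ≈ 11.21%.

Labor force = 197.60 + 13.86 = 211.46 million.
Numerator = 13.86 + 3.33 + 6.89 = 24.08 million.
Denominator = 211.46 + 3.33 = 214.79 million.
Broad rate = 24.08 / 214.79 = 11.21%.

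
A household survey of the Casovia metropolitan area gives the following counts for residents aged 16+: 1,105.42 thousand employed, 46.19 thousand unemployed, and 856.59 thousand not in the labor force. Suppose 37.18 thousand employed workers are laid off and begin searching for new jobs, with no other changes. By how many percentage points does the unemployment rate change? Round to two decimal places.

Initially, labor force = 1,105.42 + 46.19 = 1,151.61 thousand, so u = 46.19/1,151.61 = 4.01%.
After the change, employed falls and unemployed rises by 37.18; labor force unchanged → E = 1,068.24, U = 83.37, labor force = 1,151.61 thousand.
New unemployment rate = 83.37 / 1,151.61 = 7.24%.
Change = 7.24% − 4.01% = +3.23 percentage points.

The unemployment rate changes by +3.23 percentage points.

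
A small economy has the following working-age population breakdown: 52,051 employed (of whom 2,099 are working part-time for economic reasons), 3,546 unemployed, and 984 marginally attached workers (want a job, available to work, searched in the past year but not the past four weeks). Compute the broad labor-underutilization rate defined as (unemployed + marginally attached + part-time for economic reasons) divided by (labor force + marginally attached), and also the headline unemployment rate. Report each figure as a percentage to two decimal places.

Broad underutilization rate ≈ 11.72%; headline unemployment rate ≈ 6.38%.

Labor force = 52,051 + 3,546 = 55,597.
Numerator = 3,546 + 984 + 2,099 = 6,629.
Denominator = 55,597 + 984 = 56,581.
Broad rate = 6,629 / 56,581 = 11.72%.
Headline unemployment rate = 3,546 / 55,597 = 6.38%.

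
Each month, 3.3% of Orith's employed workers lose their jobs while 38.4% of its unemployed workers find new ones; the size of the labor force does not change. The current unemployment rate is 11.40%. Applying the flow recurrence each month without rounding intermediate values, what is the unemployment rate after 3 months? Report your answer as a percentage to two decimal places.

With a fixed labor force, u_{t+1} = u_t + s·(1−u_t) − f·u_t = u_t·(1−s−f) + s.
Here 1−s−f = 0.583 and s = 0.033.
u_1 = 0.114000 × 0.583 + 0.033 = 0.099462.
u_2 = 0.099462 × 0.583 + 0.033 = 0.090986.
u_3 = 0.090986 × 0.583 + 0.033 = 0.086045.

Unemployment rate after three months ≈ 8.60%.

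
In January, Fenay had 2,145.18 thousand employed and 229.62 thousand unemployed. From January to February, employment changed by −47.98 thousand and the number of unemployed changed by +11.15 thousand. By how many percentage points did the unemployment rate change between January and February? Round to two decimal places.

The unemployment rate changed by +0.63 percentage points.

January: labor force = 2,145.18 + 229.62 = 2,374.80; u = 229.62/2,374.80 = 9.67%.
February: labor force = 2,097.20 + 240.77 = 2,337.97; u = 240.77/2,337.97 = 10.30%.
Change = 10.30% − 9.67% = +0.63 pp.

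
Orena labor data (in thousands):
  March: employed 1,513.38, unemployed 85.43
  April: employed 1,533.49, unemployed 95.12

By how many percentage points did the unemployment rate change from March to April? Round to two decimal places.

The unemployment rate changed by +0.50 percentage points.

March: labor force = 1,513.38 + 85.43 = 1,598.81; u = 85.43/1,598.81 = 5.34%.
April: labor force = 1,533.49 + 95.12 = 1,628.61; u = 95.12/1,628.61 = 5.84%.
Change = 5.84% − 5.34% = +0.50 pp.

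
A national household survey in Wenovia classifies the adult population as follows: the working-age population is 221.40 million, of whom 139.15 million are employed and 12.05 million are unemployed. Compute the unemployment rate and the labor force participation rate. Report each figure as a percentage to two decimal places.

Unemployment rate ≈ 7.97%; labor force participation rate ≈ 68.29%.

Labor force = employed + unemployed = 139.15 + 12.05 = 151.20 million.
Unemployment rate = 12.05 / 151.20 = 7.97%.
Labor force participation rate = 151.20 / 221.40 = 68.29%.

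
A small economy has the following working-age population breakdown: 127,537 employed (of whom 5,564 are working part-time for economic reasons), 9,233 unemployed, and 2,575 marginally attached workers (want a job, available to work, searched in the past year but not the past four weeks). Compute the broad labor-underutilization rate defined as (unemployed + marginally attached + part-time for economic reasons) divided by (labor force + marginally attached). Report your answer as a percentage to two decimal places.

Labor force = 127,537 + 9,233 = 136,770.
Numerator = 9,233 + 2,575 + 5,564 = 17,372.
Denominator = 136,770 + 2,575 = 139,345.
Broad rate = 17,372 / 139,345 = 12.47%.

Broad underutilization rate ≈ 12.47%.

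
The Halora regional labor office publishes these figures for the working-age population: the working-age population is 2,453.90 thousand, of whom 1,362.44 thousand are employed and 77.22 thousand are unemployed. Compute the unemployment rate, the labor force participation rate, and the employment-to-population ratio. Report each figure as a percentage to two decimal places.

Unemployment rate ≈ 5.36%; labor force participation rate ≈ 58.67%; employment-population ratio ≈ 55.52%.

Labor force = employed + unemployed = 1,362.44 + 77.22 = 1,439.66 thousand.
Unemployment rate = 77.22 / 1,439.66 = 5.36%.
Labor force participation rate = 1,439.66 / 2,453.90 = 58.67%.
Employment-population ratio = 1,362.44 / 2,453.90 = 55.52%.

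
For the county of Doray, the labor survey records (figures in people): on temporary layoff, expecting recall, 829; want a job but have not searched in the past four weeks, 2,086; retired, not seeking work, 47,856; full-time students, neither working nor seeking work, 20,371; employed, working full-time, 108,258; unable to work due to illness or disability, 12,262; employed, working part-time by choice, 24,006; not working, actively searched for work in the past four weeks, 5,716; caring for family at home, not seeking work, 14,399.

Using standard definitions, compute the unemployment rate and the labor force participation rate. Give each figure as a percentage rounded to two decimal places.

Unemployment rate ≈ 4.72%; labor force participation rate ≈ 58.87%.

Employed = 108,258 + 24,006 = 132,264.
Unemployed = 829 + 5,716 = 6,545 (jobless and actively searching, or on temporary layoff).
Labor force = 132,264 + 6,545 = 138,809.
Not in labor force = 2,086 + 47,856 + 20,371 + 12,262 + 14,399 = 96,974 (those not working and not actively searching are outside the labor force — including those who want a job but have given up searching).
Civilian working-age population = 138,809 + 96,974 = 235,783.
Unemployment rate = 6,545 / 138,809 = 4.72%.
Labor force participation rate = 138,809 / 235,783 = 58.87%.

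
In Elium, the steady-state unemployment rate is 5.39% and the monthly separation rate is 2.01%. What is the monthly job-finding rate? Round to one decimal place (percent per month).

Job-finding rate ≈ 35.3% per month.

From u* = s/(s+f): f = s·(1−u)/u.
f = 2.01 × (1 − 0.0539) / 0.0539 = 1.9017 / 0.0539 ≈ 35.3% per month.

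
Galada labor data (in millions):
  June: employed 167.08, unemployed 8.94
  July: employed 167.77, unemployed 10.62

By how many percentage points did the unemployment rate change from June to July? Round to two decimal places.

June: labor force = 167.08 + 8.94 = 176.02; u = 8.94/176.02 = 5.08%.
July: labor force = 167.77 + 10.62 = 178.39; u = 10.62/178.39 = 5.95%.
Change = 5.95% − 5.08% = +0.87 pp.

The unemployment rate changed by +0.87 percentage points.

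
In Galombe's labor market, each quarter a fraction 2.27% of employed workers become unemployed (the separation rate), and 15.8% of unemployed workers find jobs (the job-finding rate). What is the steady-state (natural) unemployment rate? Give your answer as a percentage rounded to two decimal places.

At steady state the flows balance: s·E = f·U, so U/(E+U) = s/(s+f).
u* = 2.27 / (2.27 + 15.8) = 2.27 / 18.07 = 12.56%.

Steady-state unemployment rate ≈ 12.56%.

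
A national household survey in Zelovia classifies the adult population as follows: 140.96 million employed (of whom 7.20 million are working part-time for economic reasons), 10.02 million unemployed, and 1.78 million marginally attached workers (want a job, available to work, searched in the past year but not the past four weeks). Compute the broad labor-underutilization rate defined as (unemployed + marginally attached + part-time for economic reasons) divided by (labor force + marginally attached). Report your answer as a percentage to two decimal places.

Broad underutilization rate ≈ 12.44%.

Labor force = 140.96 + 10.02 = 150.98 million.
Numerator = 10.02 + 1.78 + 7.20 = 19.00 million.
Denominator = 150.98 + 1.78 = 152.76 million.
Broad rate = 19.00 / 152.76 = 12.44%.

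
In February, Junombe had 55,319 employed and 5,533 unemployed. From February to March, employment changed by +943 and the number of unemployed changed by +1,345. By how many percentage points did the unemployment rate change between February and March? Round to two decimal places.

February: labor force = 55,319 + 5,533 = 60,852; u = 5,533/60,852 = 9.09%.
March: labor force = 56,262 + 6,878 = 63,140; u = 6,878/63,140 = 10.89%.
Change = 10.89% − 9.09% = +1.80 pp.

The unemployment rate changed by +1.80 percentage points.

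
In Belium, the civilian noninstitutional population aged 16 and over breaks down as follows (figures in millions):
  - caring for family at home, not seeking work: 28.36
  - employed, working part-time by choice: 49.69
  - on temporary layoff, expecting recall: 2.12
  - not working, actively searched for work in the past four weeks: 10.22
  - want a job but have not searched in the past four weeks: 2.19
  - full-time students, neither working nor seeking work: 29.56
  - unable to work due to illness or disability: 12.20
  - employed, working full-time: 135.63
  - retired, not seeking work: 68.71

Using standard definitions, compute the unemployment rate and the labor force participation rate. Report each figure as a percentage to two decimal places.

Employed = 49.69 + 135.63 = 185.32 million.
Unemployed = 2.12 + 10.22 = 12.34 million (jobless and actively searching, or on temporary layoff).
Labor force = 185.32 + 12.34 = 197.66 million.
Not in labor force = 28.36 + 2.19 + 29.56 + 12.20 + 68.71 = 141.02 million (those not working and not actively searching are outside the labor force — including those who want a job but have given up searching).
Civilian working-age population = 197.66 + 141.02 = 338.68 million.
Unemployment rate = 12.34 / 197.66 = 6.24%.
Labor force participation rate = 197.66 / 338.68 = 58.36%.

Unemployment rate ≈ 6.24%; labor force participation rate ≈ 58.36%.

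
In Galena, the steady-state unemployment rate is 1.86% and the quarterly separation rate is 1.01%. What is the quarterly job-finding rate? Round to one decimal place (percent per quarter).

Job-finding rate ≈ 53.3% per quarter.

From u* = s/(s+f): f = s·(1−u)/u.
f = 1.01 × (1 − 0.0186) / 0.0186 = 0.9912 / 0.0186 ≈ 53.3% per quarter.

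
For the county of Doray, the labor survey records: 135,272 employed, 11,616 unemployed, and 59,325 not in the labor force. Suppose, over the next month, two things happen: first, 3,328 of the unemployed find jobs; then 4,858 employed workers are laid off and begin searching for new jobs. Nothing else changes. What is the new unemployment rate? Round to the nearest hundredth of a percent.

New unemployment rate ≈ 8.95%.

Initially, labor force = 135,272 + 11,616 = 146,888, so u = 11,616/146,888 = 7.91%.
After the first change, unemployed falls and employed rises by 3,328; labor force unchanged → E = 138,600, U = 8,288, labor force = 146,888.
After the second change, employed falls and unemployed rises by 4,858; labor force unchanged → E = 133,742, U = 13,146, labor force = 146,888.
New unemployment rate = 13,146 / 146,888 = 8.95%.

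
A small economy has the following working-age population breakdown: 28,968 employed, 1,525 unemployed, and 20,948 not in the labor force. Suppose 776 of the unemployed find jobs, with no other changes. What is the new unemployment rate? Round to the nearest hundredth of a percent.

Initially, labor force = 28,968 + 1,525 = 30,493, so u = 1,525/30,493 = 5.00%.
After the change, unemployed falls and employed rises by 776; labor force unchanged → E = 29,744, U = 749, labor force = 30,493.
New unemployment rate = 749 / 30,493 = 2.46%.

New unemployment rate ≈ 2.46%.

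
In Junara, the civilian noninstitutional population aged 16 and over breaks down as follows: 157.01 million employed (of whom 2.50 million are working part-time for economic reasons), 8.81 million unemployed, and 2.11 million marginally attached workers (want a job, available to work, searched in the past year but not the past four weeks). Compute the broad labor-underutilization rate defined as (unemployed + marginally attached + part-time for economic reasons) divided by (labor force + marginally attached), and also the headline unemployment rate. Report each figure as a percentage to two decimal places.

Broad underutilization rate ≈ 7.99%; headline unemployment rate ≈ 5.31%.

Labor force = 157.01 + 8.81 = 165.82 million.
Numerator = 8.81 + 2.11 + 2.50 = 13.42 million.
Denominator = 165.82 + 2.11 = 167.93 million.
Broad rate = 13.42 / 167.93 = 7.99%.
Headline unemployment rate = 8.81 / 165.82 = 5.31%.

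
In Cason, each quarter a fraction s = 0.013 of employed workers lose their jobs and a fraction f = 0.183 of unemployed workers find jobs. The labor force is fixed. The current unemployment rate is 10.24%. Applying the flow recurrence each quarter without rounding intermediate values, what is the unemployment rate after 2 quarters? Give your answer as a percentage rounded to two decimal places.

Unemployment rate after two quarters ≈ 8.96%.

With a fixed labor force, u_{t+1} = u_t + s·(1−u_t) − f·u_t = u_t·(1−s−f) + s.
Here 1−s−f = 0.804 and s = 0.013.
u_1 = 0.102400 × 0.804 + 0.013 = 0.095330.
u_2 = 0.095330 × 0.804 + 0.013 = 0.089645.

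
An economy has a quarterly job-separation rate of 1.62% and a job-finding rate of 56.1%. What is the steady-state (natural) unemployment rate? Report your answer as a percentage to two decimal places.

Steady-state unemployment rate ≈ 2.81%.

At steady state the flows balance: s·E = f·U, so U/(E+U) = s/(s+f).
u* = 1.62 / (1.62 + 56.1) = 1.62 / 57.72 = 2.81%.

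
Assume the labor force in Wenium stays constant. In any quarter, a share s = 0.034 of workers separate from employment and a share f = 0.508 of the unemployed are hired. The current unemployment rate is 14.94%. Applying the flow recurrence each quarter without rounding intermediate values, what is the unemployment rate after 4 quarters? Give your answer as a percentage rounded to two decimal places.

Unemployment rate after four quarters ≈ 6.65%.

With a fixed labor force, u_{t+1} = u_t + s·(1−u_t) − f·u_t = u_t·(1−s−f) + s.
Here 1−s−f = 0.458 and s = 0.034.
u_1 = 0.149400 × 0.458 + 0.034 = 0.102425.
u_2 = 0.102425 × 0.458 + 0.034 = 0.080911.
u_3 = 0.080911 × 0.458 + 0.034 = 0.071057.
u_4 = 0.071057 × 0.458 + 0.034 = 0.066544.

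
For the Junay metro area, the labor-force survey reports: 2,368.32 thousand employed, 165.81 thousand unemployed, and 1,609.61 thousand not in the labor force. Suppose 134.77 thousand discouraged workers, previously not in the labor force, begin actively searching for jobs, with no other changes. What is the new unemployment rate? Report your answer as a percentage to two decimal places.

Initially, labor force = 2,368.32 + 165.81 = 2,534.13 thousand, so u = 165.81/2,534.13 = 6.54%.
After the change, unemployed and labor force both rise by 134.77 → E = 2,368.32, U = 300.58, labor force = 2,668.90 thousand.
New unemployment rate = 300.58 / 2,668.90 = 11.26%.

New unemployment rate ≈ 11.26%.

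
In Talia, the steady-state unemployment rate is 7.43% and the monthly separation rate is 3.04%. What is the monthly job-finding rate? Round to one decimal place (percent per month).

From u* = s/(s+f): f = s·(1−u)/u.
f = 3.04 × (1 − 0.0743) / 0.0743 = 2.8141 / 0.0743 ≈ 37.9% per month.

Job-finding rate ≈ 37.9% per month.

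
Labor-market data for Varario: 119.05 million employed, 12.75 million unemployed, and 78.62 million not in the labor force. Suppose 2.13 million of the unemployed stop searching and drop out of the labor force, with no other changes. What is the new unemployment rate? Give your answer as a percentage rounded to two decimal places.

New unemployment rate ≈ 8.19%.

Initially, labor force = 119.05 + 12.75 = 131.80 million, so u = 12.75/131.80 = 9.67%.
After the change, unemployed and labor force both fall by 2.13 → E = 119.05, U = 10.62, labor force = 129.67 million.
New unemployment rate = 10.62 / 129.67 = 8.19%.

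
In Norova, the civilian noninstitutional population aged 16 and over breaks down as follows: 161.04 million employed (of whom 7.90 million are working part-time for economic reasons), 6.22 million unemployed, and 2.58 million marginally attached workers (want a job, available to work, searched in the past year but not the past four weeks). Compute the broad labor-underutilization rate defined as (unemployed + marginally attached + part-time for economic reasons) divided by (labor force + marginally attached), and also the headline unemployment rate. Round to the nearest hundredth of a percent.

Broad underutilization rate ≈ 9.83%; headline unemployment rate ≈ 3.72%.

Labor force = 161.04 + 6.22 = 167.26 million.
Numerator = 6.22 + 2.58 + 7.90 = 16.70 million.
Denominator = 167.26 + 2.58 = 169.84 million.
Broad rate = 16.70 / 169.84 = 9.83%.
Headline unemployment rate = 6.22 / 167.26 = 3.72%.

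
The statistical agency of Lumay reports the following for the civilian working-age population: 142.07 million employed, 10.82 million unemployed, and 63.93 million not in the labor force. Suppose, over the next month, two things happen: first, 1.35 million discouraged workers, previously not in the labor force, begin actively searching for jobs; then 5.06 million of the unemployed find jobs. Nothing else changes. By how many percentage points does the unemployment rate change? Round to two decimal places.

The unemployment rate changes by −2.47 percentage points.

Initially, labor force = 142.07 + 10.82 = 152.89 million, so u = 10.82/152.89 = 7.08%.
After the first change, unemployed and labor force both rise by 1.35 → E = 142.07, U = 12.17, labor force = 154.24 million.
After the second change, unemployed falls and employed rises by 5.06; labor force unchanged → E = 147.13, U = 7.11, labor force = 154.24 million.
New unemployment rate = 7.11 / 154.24 = 4.61%.
Change = 4.61% − 7.08% = −2.47 percentage points.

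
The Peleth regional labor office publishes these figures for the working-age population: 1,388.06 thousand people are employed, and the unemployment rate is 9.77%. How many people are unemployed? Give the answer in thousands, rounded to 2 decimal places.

About 150.30 thousand are unemployed.

Let U be the number unemployed. The labor force is E + U, and U/(E+U) = 0.0977.
So U = 0.0977 × 1,388.06 / (1 − 0.0977) = 135.6135 / 0.9023 ≈ 150.30 thousand.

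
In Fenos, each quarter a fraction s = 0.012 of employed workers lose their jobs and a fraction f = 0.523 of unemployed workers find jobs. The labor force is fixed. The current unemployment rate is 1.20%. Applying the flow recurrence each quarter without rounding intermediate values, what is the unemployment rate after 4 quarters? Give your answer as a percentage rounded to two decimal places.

Unemployment rate after four quarters ≈ 2.19%.

With a fixed labor force, u_{t+1} = u_t + s·(1−u_t) − f·u_t = u_t·(1−s−f) + s.
Here 1−s−f = 0.465 and s = 0.012.
u_1 = 0.012000 × 0.465 + 0.012 = 0.017580.
u_2 = 0.017580 × 0.465 + 0.012 = 0.020175.
u_3 = 0.020175 × 0.465 + 0.012 = 0.021381.
u_4 = 0.021381 × 0.465 + 0.012 = 0.021942.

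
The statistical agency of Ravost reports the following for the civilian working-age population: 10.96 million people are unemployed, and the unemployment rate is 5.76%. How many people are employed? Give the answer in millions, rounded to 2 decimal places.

About 179.32 million are employed.

Labor force = U / u = 10.96 / 0.0576 ≈ 190.28 million.
Employed = labor force − unemployed = 190.28 − 10.96 = 179.32 million.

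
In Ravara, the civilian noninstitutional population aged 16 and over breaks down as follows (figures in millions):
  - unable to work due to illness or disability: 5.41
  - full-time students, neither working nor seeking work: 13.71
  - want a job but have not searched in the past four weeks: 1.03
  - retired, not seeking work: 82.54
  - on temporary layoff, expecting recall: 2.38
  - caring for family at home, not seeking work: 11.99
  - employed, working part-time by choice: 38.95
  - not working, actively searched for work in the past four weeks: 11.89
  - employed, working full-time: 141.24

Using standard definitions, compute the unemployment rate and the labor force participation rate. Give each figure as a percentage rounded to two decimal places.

Unemployment rate ≈ 7.34%; labor force participation rate ≈ 62.90%.

Employed = 38.95 + 141.24 = 180.19 million.
Unemployed = 2.38 + 11.89 = 14.27 million (jobless and actively searching, or on temporary layoff).
Labor force = 180.19 + 14.27 = 194.46 million.
Not in labor force = 5.41 + 13.71 + 1.03 + 82.54 + 11.99 = 114.68 million (those not working and not actively searching are outside the labor force — including those who want a job but have given up searching).
Civilian working-age population = 194.46 + 114.68 = 309.14 million.
Unemployment rate = 14.27 / 194.46 = 7.34%.
Labor force participation rate = 194.46 / 309.14 = 62.90%.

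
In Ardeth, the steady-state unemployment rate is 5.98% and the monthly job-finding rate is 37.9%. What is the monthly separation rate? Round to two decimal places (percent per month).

From u* = s/(s+f): s = u·f/(1−u).
s = 0.0598 × 37.9 / (1 − 0.0598) = 2.2664 / 0.9402 ≈ 2.41% per month.

Separation rate ≈ 2.41% per month.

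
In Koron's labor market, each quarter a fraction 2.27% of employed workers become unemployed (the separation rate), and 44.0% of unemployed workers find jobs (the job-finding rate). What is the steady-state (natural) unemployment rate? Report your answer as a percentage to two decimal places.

Steady-state unemployment rate ≈ 4.91%.

At steady state the flows balance: s·E = f·U, so U/(E+U) = s/(s+f).
u* = 2.27 / (2.27 + 44.0) = 2.27 / 46.27 = 4.91%.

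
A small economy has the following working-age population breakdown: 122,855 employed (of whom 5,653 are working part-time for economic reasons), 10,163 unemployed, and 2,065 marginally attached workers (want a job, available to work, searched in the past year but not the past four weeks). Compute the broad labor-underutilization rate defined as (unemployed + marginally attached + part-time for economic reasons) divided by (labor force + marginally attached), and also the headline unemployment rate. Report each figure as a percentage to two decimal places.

Broad underutilization rate ≈ 13.24%; headline unemployment rate ≈ 7.64%.

Labor force = 122,855 + 10,163 = 133,018.
Numerator = 10,163 + 2,065 + 5,653 = 17,881.
Denominator = 133,018 + 2,065 = 135,083.
Broad rate = 17,881 / 135,083 = 13.24%.
Headline unemployment rate = 10,163 / 133,018 = 7.64%.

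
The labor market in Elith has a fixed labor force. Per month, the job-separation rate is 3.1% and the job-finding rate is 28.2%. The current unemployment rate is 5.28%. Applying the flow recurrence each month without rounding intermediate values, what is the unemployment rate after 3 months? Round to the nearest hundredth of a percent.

Unemployment rate after three months ≈ 8.40%.

With a fixed labor force, u_{t+1} = u_t + s·(1−u_t) − f·u_t = u_t·(1−s−f) + s.
Here 1−s−f = 0.687 and s = 0.031.
u_1 = 0.052800 × 0.687 + 0.031 = 0.067274.
u_2 = 0.067274 × 0.687 + 0.031 = 0.077217.
u_3 = 0.077217 × 0.687 + 0.031 = 0.084048.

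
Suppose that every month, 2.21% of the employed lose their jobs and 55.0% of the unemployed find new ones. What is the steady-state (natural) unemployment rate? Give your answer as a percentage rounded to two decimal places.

At steady state the flows balance: s·E = f·U, so U/(E+U) = s/(s+f).
u* = 2.21 / (2.21 + 55.0) = 2.21 / 57.21 = 3.86%.

Steady-state unemployment rate ≈ 3.86%.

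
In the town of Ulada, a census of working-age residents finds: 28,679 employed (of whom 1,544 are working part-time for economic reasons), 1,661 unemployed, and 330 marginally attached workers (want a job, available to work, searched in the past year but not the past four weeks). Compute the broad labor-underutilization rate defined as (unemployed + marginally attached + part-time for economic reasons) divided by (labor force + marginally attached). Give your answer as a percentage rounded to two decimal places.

Broad underutilization rate ≈ 11.53%.

Labor force = 28,679 + 1,661 = 30,340.
Numerator = 1,661 + 330 + 1,544 = 3,535.
Denominator = 30,340 + 330 = 30,670.
Broad rate = 3,535 / 30,670 = 11.53%.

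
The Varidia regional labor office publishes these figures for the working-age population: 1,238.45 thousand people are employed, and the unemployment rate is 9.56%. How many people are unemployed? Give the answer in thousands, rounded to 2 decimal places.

Let U be the number unemployed. The labor force is E + U, and U/(E+U) = 0.0956.
So U = 0.0956 × 1,238.45 / (1 − 0.0956) = 118.3958 / 0.9044 ≈ 130.91 thousand.

About 130.91 thousand are unemployed.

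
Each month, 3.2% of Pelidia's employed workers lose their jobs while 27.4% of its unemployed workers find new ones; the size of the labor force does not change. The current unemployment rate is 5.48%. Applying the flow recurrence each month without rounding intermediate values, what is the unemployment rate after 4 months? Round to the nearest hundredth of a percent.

With a fixed labor force, u_{t+1} = u_t + s·(1−u_t) − f·u_t = u_t·(1−s−f) + s.
Here 1−s−f = 0.694 and s = 0.032.
u_1 = 0.054800 × 0.694 + 0.032 = 0.070031.
u_2 = 0.070031 × 0.694 + 0.032 = 0.080602.
u_3 = 0.080602 × 0.694 + 0.032 = 0.087938.
u_4 = 0.087938 × 0.694 + 0.032 = 0.093029.

Unemployment rate after four months ≈ 9.30%.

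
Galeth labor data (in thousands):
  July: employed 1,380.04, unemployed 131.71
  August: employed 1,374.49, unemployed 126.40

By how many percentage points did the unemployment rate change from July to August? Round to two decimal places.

The unemployment rate changed by −0.29 percentage points.

July: labor force = 1,380.04 + 131.71 = 1,511.75; u = 131.71/1,511.75 = 8.71%.
August: labor force = 1,374.49 + 126.40 = 1,500.89; u = 126.40/1,500.89 = 8.42%.
Change = 8.42% − 8.71% = −0.29 pp.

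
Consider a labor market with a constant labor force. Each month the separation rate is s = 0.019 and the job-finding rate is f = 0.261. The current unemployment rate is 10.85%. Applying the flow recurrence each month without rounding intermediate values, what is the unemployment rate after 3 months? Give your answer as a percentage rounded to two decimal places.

Unemployment rate after three months ≈ 8.30%.

With a fixed labor force, u_{t+1} = u_t + s·(1−u_t) − f·u_t = u_t·(1−s−f) + s.
Here 1−s−f = 0.720 and s = 0.019.
u_1 = 0.108500 × 0.720 + 0.019 = 0.097120.
u_2 = 0.097120 × 0.720 + 0.019 = 0.088926.
u_3 = 0.088926 × 0.720 + 0.019 = 0.083027.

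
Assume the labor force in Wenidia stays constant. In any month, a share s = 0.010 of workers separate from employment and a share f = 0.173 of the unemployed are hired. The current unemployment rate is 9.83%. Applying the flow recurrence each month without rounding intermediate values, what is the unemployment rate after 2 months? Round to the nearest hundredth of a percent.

Unemployment rate after two months ≈ 8.38%.

With a fixed labor force, u_{t+1} = u_t + s·(1−u_t) − f·u_t = u_t·(1−s−f) + s.
Here 1−s−f = 0.817 and s = 0.010.
u_1 = 0.098300 × 0.817 + 0.010 = 0.090311.
u_2 = 0.090311 × 0.817 + 0.010 = 0.083784.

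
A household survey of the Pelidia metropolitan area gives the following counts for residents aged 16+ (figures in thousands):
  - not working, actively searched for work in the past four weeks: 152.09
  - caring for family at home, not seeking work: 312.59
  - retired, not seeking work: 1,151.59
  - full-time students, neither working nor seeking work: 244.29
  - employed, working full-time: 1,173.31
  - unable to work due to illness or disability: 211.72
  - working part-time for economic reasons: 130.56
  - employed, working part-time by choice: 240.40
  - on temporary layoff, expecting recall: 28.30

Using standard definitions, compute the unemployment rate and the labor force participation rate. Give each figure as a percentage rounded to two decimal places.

Unemployment rate ≈ 10.46%; labor force participation rate ≈ 47.32%.

Employed = 1,173.31 + 130.56 + 240.40 = 1,544.27 thousand (anyone who worked, including part-time for economic reasons, counts as employed).
Unemployed = 152.09 + 28.30 = 180.39 thousand (jobless and actively searching, or on temporary layoff).
Labor force = 1,544.27 + 180.39 = 1,724.66 thousand.
Not in labor force = 312.59 + 1,151.59 + 244.29 + 211.72 = 1,920.19 thousand (those not working and not actively searching are outside the labor force).
Civilian working-age population = 1,724.66 + 1,920.19 = 3,644.85 thousand.
Unemployment rate = 180.39 / 1,724.66 = 10.46%.
Labor force participation rate = 1,724.66 / 3,644.85 = 47.32%.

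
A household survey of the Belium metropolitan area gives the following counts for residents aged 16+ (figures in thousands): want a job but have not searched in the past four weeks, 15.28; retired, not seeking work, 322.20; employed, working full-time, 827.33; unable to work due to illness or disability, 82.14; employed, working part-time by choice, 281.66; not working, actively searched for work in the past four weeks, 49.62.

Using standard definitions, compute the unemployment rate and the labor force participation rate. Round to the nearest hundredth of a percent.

Employed = 827.33 + 281.66 = 1,108.99 thousand.
Unemployed = 49.62 thousand.
Labor force = 1,108.99 + 49.62 = 1,158.61 thousand.
Not in labor force = 15.28 + 322.20 + 82.14 = 419.62 thousand (those not working and not actively searching are outside the labor force — including those who want a job but have given up searching).
Civilian working-age population = 1,158.61 + 419.62 = 1,578.23 thousand.
Unemployment rate = 49.62 / 1,158.61 = 4.28%.
Labor force participation rate = 1,158.61 / 1,578.23 = 73.41%.

Unemployment rate ≈ 4.28%; labor force participation rate ≈ 73.41%.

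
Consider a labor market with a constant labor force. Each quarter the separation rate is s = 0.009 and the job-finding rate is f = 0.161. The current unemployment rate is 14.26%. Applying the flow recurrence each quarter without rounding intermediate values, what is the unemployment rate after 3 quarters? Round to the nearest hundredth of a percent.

With a fixed labor force, u_{t+1} = u_t + s·(1−u_t) − f·u_t = u_t·(1−s−f) + s.
Here 1−s−f = 0.830 and s = 0.009.
u_1 = 0.142600 × 0.830 + 0.009 = 0.127358.
u_2 = 0.127358 × 0.830 + 0.009 = 0.114707.
u_3 = 0.114707 × 0.830 + 0.009 = 0.104207.

Unemployment rate after three quarters ≈ 10.42%.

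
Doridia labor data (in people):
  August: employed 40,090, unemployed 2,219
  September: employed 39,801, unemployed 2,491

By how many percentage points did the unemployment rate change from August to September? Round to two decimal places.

August: labor force = 40,090 + 2,219 = 42,309; u = 2,219/42,309 = 5.24%.
September: labor force = 39,801 + 2,491 = 42,292; u = 2,491/42,292 = 5.89%.
Change = 5.89% − 5.24% = +0.65 pp.

The unemployment rate changed by +0.65 percentage points.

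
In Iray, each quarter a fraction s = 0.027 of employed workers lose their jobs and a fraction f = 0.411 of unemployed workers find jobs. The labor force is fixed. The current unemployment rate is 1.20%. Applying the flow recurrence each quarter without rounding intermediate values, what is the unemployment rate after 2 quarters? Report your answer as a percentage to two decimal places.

With a fixed labor force, u_{t+1} = u_t + s·(1−u_t) − f·u_t = u_t·(1−s−f) + s.
Here 1−s−f = 0.562 and s = 0.027.
u_1 = 0.012000 × 0.562 + 0.027 = 0.033744.
u_2 = 0.033744 × 0.562 + 0.027 = 0.045964.

Unemployment rate after two quarters ≈ 4.60%.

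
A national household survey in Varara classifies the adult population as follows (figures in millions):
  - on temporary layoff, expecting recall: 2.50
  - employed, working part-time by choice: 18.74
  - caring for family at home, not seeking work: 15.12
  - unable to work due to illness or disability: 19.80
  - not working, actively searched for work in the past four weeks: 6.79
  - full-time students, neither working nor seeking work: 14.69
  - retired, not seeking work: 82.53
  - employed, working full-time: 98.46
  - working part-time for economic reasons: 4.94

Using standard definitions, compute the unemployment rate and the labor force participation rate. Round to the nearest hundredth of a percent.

Employed = 18.74 + 98.46 + 4.94 = 122.14 million (anyone who worked, including part-time for economic reasons, counts as employed).
Unemployed = 2.50 + 6.79 = 9.29 million (jobless and actively searching, or on temporary layoff).
Labor force = 122.14 + 9.29 = 131.43 million.
Not in labor force = 15.12 + 19.80 + 14.69 + 82.53 = 132.14 million (those not working and not actively searching are outside the labor force).
Civilian working-age population = 131.43 + 132.14 = 263.57 million.
Unemployment rate = 9.29 / 131.43 = 7.07%.
Labor force participation rate = 131.43 / 263.57 = 49.87%.

Unemployment rate ≈ 7.07%; labor force participation rate ≈ 49.87%.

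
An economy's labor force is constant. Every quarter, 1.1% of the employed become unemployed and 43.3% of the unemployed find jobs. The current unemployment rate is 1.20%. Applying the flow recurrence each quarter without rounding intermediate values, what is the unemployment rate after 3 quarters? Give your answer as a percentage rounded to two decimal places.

With a fixed labor force, u_{t+1} = u_t + s·(1−u_t) − f·u_t = u_t·(1−s−f) + s.
Here 1−s−f = 0.556 and s = 0.011.
u_1 = 0.012000 × 0.556 + 0.011 = 0.017672.
u_2 = 0.017672 × 0.556 + 0.011 = 0.020826.
u_3 = 0.020826 × 0.556 + 0.011 = 0.022579.

Unemployment rate after three quarters ≈ 2.26%.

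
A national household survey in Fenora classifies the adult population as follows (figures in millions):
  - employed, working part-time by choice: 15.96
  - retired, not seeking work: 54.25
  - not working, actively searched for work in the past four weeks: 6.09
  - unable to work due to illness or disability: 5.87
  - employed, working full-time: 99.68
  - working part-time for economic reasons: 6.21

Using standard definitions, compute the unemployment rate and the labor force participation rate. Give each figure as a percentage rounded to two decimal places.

Unemployment rate ≈ 4.76%; labor force participation rate ≈ 68.03%.

Employed = 15.96 + 99.68 + 6.21 = 121.85 million (anyone who worked, including part-time for economic reasons, counts as employed).
Unemployed = 6.09 million.
Labor force = 121.85 + 6.09 = 127.94 million.
Not in labor force = 54.25 + 5.87 = 60.12 million (those not working and not actively searching are outside the labor force).
Civilian working-age population = 127.94 + 60.12 = 188.06 million.
Unemployment rate = 6.09 / 127.94 = 4.76%.
Labor force participation rate = 127.94 / 188.06 = 68.03%.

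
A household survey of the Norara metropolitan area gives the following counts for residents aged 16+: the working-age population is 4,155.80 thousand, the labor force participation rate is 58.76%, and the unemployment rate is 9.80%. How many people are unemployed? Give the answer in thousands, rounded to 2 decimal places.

Labor force = 0.5876 × 4,155.80 = 2,441.95 thousand.
Unemployed = 0.0980 × 2,441.95 ≈ 239.31 thousand.

About 239.31 thousand are unemployed.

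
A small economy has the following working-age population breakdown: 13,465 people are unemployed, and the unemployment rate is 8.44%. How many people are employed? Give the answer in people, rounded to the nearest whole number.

About 146,073 are employed.

Labor force = U / u = 13,465 / 0.0844 ≈ 159,538.
Employed = labor force − unemployed = 159,538 − 13,465 = 146,073.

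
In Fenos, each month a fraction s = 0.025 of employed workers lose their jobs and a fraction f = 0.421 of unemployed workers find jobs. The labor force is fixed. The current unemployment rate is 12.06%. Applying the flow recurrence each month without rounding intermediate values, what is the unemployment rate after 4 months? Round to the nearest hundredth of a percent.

Unemployment rate after four months ≈ 6.21%.

With a fixed labor force, u_{t+1} = u_t + s·(1−u_t) − f·u_t = u_t·(1−s−f) + s.
Here 1−s−f = 0.554 and s = 0.025.
u_1 = 0.120600 × 0.554 + 0.025 = 0.091812.
u_2 = 0.091812 × 0.554 + 0.025 = 0.075864.
u_3 = 0.075864 × 0.554 + 0.025 = 0.067029.
u_4 = 0.067029 × 0.554 + 0.025 = 0.062134.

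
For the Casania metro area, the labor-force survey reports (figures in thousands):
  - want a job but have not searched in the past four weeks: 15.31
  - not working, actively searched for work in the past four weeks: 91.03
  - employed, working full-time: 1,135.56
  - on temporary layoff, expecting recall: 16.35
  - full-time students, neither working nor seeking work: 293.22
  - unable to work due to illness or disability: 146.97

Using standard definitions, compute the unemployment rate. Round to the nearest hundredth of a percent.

Unemployment rate ≈ 8.64%.

Employed = 1,135.56 thousand.
Unemployed = 91.03 + 16.35 = 107.38 thousand (jobless and actively searching, or on temporary layoff).
Labor force = 1,135.56 + 107.38 = 1,242.94 thousand.
Unemployment rate = 107.38 / 1,242.94 = 8.64%.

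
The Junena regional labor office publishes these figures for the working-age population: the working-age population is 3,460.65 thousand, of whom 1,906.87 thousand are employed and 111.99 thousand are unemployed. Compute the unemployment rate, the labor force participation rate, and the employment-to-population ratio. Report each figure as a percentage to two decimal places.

Unemployment rate ≈ 5.55%; labor force participation rate ≈ 58.34%; employment-population ratio ≈ 55.10%.

Labor force = employed + unemployed = 1,906.87 + 111.99 = 2,018.86 thousand.
Unemployment rate = 111.99 / 2,018.86 = 5.55%.
Labor force participation rate = 2,018.86 / 3,460.65 = 58.34%.
Employment-population ratio = 1,906.87 / 3,460.65 = 55.10%.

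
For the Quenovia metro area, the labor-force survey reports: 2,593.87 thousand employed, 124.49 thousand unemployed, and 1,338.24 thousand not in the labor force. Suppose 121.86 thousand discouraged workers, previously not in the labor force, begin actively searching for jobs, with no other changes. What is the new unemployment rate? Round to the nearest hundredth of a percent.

Initially, labor force = 2,593.87 + 124.49 = 2,718.36 thousand, so u = 124.49/2,718.36 = 4.58%.
After the change, unemployed and labor force both rise by 121.86 → E = 2,593.87, U = 246.35, labor force = 2,840.22 thousand.
New unemployment rate = 246.35 / 2,840.22 = 8.67%.

New unemployment rate ≈ 8.67%.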